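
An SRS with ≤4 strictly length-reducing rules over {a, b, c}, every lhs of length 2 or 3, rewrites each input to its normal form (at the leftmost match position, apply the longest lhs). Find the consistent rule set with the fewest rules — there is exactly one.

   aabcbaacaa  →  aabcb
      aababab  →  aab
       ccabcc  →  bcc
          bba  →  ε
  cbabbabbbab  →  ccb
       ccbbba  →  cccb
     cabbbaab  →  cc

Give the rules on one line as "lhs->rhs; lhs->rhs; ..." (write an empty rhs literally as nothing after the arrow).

ba->b; bb->c; ca->; cca->

  | aabcbaacaa => aabcbacaa => aabcbcaa => aabcba => aabcb
  | aababab => aabbab => aacab => aab
  | ccabcc => bcc
  | bba => ca => ε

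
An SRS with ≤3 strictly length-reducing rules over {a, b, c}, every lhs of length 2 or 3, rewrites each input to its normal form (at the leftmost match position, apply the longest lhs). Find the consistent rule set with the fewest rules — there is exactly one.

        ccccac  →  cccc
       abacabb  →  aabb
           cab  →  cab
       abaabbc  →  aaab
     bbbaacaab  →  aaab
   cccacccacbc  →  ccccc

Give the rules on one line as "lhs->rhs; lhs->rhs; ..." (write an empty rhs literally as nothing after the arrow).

  | ccccac => cccc
  | abacabb => aacabb => aabb
  | cab
  | abaabbc => aaabbc => aaab

ac->; ba->a; bc->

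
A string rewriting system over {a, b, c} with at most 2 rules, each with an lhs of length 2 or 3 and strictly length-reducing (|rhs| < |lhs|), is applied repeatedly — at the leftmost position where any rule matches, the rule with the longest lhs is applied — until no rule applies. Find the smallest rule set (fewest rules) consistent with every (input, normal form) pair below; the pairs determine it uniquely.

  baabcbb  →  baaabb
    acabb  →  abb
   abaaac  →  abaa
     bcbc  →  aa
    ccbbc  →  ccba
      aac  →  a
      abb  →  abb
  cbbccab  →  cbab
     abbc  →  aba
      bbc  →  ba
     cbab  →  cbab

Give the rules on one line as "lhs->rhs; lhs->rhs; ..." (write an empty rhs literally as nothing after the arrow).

  | baabcbb => baaabb
  | acabb => abb
  | abaaac => abaa
  | bcbc => abc => aa

ac->; bc->a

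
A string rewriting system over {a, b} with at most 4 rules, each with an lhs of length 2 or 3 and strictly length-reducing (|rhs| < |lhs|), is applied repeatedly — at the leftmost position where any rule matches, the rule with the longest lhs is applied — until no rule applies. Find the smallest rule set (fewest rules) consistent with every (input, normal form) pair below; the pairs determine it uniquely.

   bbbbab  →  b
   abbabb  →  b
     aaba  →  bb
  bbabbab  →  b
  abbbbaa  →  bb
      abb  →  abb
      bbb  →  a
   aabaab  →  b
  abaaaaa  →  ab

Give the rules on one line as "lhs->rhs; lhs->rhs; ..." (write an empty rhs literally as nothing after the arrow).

  | bbbbab => abab => aaa => ba => b
  | abbabb => abaab => abab => aaa => ba => b
  | aaba => bba => bb
  | bbabbab => baabab => babab => aaab => bab => aa => b

aa->b; ba->b; bab->aa; bbb->a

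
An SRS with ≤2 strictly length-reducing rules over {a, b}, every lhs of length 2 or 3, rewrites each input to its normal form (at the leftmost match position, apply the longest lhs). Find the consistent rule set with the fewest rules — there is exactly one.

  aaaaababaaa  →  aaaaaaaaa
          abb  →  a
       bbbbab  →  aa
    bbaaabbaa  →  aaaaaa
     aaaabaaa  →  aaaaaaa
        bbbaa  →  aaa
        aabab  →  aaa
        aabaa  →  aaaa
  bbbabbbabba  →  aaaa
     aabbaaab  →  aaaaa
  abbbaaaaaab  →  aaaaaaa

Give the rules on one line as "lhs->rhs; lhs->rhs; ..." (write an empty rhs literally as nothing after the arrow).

  | aaaaababaaa => aaaaaabaaa => aaaaaaaaa
  | abb => ab => a
  | bbbbab => abbab => abab => aab => aa
  | bbaaabbaa => aaaabbaa => aaaabaa => aaaaaa

ab->a; bb->a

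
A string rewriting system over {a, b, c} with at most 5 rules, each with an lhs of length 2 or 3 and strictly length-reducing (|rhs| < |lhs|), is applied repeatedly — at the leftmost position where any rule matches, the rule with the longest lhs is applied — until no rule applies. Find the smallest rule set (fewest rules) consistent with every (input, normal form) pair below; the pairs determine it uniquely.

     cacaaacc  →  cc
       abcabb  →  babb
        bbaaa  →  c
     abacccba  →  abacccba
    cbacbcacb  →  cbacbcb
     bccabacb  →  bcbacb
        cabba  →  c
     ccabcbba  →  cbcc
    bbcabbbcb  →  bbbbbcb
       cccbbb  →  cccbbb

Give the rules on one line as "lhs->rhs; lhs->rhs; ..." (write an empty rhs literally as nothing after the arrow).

  | cacaaacc => caaacc => cacc => cc
  | abcabb => babb
  | bbaaa => caa => c
  | abacccba

abc->b; bba->c; ca->; caa->c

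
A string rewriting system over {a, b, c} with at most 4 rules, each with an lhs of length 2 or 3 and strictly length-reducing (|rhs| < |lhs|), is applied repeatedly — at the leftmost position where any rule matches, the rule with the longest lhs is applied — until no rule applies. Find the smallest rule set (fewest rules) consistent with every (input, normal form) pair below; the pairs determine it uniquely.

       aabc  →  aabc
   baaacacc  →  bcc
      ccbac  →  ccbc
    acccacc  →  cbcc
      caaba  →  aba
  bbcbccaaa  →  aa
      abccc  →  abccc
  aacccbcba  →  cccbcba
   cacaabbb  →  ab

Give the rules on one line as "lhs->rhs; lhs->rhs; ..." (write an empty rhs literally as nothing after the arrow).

  | aabc
  | baaacacc => baacacc => bacacc => bcacc => bcc
  | ccbac => ccbc
  | acccacc => cccacc => cbacc => cbcc

ac->c; bb->; ca->; cca->ba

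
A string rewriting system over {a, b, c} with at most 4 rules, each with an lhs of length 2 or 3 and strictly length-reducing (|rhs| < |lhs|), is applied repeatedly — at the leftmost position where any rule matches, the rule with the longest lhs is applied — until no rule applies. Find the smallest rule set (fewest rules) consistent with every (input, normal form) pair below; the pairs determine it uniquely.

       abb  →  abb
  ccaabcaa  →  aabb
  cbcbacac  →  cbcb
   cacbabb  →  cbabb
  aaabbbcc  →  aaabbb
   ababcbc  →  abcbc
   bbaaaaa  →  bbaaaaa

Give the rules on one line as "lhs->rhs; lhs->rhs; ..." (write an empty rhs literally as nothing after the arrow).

  | abb
  | ccaabcaa => aabcaa => aabb
  | cbcbacac => cbcbac => cbcb
  | cacbabb => cbabb

aba->a; ac->; caa->b; cc->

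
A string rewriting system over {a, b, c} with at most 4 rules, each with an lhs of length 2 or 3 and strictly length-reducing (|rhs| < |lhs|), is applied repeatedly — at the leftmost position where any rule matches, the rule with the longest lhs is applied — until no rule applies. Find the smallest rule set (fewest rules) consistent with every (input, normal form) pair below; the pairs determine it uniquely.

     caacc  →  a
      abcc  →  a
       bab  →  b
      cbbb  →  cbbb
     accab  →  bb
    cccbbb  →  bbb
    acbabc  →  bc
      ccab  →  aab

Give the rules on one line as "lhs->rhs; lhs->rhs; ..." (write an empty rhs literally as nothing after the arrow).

  | caacc => bacc => cc => a
  | abcc => aba => a
  | bab => b
  | cbbb

ac->; ba->; ca->b; cc->a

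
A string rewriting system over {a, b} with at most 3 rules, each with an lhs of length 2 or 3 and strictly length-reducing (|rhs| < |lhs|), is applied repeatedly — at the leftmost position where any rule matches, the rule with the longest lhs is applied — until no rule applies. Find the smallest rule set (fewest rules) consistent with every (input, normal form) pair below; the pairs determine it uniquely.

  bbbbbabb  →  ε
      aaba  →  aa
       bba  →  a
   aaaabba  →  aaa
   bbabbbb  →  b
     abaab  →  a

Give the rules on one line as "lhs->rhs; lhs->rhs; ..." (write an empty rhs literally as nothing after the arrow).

ab->; bb->

  | bbbbbabb => bbbabb => babb => bb => ε
  | aaba => aa
  | bba => a
  | aaaabba => aaaba => aaa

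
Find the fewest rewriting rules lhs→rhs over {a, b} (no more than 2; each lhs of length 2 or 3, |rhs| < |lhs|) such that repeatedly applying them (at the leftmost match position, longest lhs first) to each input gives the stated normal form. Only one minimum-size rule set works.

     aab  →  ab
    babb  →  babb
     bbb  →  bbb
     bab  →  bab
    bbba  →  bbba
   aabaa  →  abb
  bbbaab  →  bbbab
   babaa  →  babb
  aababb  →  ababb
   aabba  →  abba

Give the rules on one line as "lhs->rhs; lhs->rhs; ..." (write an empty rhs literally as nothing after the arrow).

aa->b; aab->ab

  | aab => ab
  | babb
  | bbb
  | bab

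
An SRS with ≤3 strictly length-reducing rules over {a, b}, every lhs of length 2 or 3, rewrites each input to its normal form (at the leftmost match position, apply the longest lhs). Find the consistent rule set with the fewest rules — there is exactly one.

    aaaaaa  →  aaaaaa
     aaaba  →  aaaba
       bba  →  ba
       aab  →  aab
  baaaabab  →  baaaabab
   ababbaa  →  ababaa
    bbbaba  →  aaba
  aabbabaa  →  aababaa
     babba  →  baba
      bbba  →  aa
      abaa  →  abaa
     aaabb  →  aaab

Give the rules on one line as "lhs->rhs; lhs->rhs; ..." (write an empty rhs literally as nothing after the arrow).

bb->b; bbb->a

  | aaaaaa
  | aaaba
  | bba => ba
  | aab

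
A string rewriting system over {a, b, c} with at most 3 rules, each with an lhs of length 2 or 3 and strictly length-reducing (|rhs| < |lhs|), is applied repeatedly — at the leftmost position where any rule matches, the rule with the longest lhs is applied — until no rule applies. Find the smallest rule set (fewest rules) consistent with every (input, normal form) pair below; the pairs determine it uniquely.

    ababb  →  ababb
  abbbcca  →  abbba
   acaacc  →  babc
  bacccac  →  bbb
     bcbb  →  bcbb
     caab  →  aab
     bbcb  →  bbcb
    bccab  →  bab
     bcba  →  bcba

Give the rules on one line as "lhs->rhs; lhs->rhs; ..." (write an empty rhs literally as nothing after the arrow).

  | ababb
  | abbbcca => abbbca => abbba
  | acaacc => baacc => babc
  | bacccac => bbccac => bbcac => bbac => bbb

ac->b; ca->a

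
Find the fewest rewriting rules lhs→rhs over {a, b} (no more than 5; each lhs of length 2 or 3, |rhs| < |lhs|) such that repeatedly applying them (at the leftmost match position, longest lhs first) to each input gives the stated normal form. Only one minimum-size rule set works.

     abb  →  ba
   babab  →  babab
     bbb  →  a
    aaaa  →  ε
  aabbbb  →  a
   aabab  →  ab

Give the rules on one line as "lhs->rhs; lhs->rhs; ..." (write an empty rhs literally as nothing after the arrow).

  | abb => ba
  | babab
  | bbb => a
  | aaaa => aa => ε

aa->; aab->; abb->ba; bbb->a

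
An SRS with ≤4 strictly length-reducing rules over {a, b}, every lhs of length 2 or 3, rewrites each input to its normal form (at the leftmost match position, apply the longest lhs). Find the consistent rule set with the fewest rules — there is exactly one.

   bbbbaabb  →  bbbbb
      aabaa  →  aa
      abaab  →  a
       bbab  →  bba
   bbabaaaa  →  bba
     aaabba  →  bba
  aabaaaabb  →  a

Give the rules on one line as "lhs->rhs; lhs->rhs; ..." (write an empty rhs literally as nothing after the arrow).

  | bbbbaabb => bbbbb
  | aabaa => aa
  | abaab => abab => abb => ab => a
  | bbab => bba

aaa->; aab->; ab->a; aba->ab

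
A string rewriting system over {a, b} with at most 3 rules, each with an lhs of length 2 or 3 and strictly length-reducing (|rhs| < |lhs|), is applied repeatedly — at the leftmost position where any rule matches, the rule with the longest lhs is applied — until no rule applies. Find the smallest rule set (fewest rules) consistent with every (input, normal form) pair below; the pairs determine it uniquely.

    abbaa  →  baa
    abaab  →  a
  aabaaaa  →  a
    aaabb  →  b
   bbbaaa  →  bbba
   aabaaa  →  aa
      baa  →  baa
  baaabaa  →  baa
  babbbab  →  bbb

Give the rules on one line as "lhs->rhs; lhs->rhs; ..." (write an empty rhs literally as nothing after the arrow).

aaa->a; ab->

  | abbaa => baa
  | abaab => aab => a
  | aabaaaa => aaaaa => aaa => a
  | aaabb => abb => b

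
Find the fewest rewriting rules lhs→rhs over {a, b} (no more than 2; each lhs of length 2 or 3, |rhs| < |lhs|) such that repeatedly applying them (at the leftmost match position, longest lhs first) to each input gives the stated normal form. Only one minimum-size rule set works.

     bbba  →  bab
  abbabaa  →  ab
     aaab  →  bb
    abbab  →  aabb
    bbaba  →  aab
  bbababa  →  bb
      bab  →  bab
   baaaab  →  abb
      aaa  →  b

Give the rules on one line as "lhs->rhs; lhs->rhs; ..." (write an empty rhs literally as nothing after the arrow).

  | bbba => bab
  | abbabaa => aabbaa => aaaba => bba => ab
  | aaab => bb
  | abbab => aabb

aaa->b; bba->ab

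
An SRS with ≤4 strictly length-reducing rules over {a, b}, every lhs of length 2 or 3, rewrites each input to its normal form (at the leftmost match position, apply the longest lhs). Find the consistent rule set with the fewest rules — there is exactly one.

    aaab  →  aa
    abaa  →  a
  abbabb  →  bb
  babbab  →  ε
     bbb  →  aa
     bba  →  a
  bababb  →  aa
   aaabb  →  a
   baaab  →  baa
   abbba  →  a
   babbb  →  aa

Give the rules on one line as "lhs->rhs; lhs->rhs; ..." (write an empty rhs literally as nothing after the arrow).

  | aaab => aa
  | abaa => a
  | abbabb => babb => bb
  | babbab => bbab => ab => ε

ab->; aba->; bba->a; bbb->aa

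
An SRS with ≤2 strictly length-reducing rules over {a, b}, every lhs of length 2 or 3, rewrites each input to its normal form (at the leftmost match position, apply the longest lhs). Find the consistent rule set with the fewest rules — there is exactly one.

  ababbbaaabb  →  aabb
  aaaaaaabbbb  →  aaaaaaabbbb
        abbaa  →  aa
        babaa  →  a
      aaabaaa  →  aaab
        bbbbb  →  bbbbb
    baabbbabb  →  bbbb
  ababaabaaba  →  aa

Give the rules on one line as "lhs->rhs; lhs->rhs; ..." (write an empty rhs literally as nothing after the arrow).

ba->b; bba->

  | ababbbaaabb => abbbbaaabb => abbaabb => aabb
  | aaaaaaabbbb
  | abbaa => aa
  | babaa => bbaa => a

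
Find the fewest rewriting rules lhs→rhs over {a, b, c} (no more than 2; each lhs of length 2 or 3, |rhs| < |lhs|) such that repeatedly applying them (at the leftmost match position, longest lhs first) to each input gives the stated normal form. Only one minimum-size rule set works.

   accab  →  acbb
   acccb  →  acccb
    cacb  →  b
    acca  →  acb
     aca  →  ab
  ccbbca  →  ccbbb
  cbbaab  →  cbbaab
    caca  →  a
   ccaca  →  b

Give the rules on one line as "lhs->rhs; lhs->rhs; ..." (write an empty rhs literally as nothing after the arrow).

  | accab => acbb
  | acccb
  | cacb => b
  | acca => acb

ca->b; cac->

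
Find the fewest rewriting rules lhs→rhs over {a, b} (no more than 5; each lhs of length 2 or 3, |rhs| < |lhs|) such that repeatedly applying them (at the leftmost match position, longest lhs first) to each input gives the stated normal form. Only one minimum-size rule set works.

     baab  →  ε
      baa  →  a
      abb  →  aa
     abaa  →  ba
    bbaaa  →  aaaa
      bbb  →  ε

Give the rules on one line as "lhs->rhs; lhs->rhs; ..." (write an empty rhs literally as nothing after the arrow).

  | baab => bbb => ε
  | baa => bb => a
  | abb => aa
  | abaa => ba

aba->b; baa->bb; bb->a; bbb->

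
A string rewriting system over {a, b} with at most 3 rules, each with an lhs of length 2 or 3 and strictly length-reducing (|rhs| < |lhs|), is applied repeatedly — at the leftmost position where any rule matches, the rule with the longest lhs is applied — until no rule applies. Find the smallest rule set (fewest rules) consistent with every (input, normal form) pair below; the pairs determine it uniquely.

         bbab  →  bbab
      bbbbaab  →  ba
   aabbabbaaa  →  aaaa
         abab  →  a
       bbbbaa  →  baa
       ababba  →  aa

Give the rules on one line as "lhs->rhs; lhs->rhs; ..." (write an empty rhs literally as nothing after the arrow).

  | bbab
  | bbbbaab => baab => ba
  | aabbabbaaa => ababbaaa => aabbaaa => abaaa => aaaa
  | abab => aab => a

aab->a; aba->aa; bbb->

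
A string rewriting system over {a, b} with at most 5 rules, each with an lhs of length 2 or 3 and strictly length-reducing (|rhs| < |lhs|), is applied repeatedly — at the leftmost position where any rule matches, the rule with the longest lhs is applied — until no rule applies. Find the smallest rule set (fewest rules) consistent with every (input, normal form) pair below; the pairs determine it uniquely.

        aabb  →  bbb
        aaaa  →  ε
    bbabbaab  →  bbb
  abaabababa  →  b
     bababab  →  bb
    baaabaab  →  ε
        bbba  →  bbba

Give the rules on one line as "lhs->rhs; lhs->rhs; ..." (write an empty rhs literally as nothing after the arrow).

  | aabb => bbb
  | aaaa => baa => ε
  | bbabbaab => bbbaab => bbb
  | abaabababa => abababa => baba => b

aa->b; ab->; aba->; baa->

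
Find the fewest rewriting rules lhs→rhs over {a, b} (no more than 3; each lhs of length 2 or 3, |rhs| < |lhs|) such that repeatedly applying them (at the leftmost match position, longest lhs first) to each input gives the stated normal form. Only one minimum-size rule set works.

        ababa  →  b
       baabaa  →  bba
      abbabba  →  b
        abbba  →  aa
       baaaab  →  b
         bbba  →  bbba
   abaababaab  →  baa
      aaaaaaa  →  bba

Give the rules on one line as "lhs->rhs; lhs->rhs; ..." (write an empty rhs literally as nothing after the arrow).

aaa->b; ab->a; bab->

  | ababa => aaba => aaa => b
  | baabaa => baaaa => bba
  | abbabba => ababba => aabba => aaba => aaa => b
  | abbba => abba => aba => aa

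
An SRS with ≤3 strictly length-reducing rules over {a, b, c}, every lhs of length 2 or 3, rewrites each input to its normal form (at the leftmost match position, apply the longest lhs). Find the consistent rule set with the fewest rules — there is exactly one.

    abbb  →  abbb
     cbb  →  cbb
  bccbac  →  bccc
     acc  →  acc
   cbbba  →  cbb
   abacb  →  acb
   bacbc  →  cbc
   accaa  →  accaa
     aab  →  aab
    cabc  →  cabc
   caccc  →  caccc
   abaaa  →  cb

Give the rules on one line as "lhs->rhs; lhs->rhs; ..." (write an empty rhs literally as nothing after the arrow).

aaa->cb; ba->

  | abbb
  | cbb
  | bccbac => bccc
  | acc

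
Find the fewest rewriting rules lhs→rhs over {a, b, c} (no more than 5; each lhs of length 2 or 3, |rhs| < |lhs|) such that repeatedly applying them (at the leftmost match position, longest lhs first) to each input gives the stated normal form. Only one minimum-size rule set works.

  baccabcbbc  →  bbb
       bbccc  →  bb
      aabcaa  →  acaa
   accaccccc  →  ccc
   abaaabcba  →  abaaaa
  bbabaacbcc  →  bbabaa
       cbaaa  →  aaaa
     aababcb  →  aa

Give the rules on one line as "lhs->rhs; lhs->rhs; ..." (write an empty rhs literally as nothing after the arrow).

abc->c; acc->; bc->b; cb->a

  | baccabcbbc => babcbbc => bcbbc => bbbc => bbb
  | bbccc => bbcc => bbc => bb
  | aabcaa => acaa
  | accaccccc => accccc => ccc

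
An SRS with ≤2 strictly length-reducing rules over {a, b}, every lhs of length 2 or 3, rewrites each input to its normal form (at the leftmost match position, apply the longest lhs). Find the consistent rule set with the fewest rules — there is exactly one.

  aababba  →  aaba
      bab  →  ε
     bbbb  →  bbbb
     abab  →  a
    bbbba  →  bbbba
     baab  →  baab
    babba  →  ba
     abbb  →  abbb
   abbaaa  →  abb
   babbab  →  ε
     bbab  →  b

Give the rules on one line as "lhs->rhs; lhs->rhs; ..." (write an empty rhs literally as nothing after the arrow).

aaa->; bab->

  | aababba => aaba
  | bab => ε
  | bbbb
  | abab => a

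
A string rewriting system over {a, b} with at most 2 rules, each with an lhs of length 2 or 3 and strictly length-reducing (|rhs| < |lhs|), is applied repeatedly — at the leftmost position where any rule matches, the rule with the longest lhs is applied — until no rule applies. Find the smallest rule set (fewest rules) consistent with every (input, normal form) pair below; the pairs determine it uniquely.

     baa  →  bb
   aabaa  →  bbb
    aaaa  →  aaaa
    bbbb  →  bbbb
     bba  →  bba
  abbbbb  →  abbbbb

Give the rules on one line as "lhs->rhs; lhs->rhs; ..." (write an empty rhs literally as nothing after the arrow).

aab->bb; baa->bb

  | baa => bb
  | aabaa => bbaa => bbb
  | aaaa
  | bbbb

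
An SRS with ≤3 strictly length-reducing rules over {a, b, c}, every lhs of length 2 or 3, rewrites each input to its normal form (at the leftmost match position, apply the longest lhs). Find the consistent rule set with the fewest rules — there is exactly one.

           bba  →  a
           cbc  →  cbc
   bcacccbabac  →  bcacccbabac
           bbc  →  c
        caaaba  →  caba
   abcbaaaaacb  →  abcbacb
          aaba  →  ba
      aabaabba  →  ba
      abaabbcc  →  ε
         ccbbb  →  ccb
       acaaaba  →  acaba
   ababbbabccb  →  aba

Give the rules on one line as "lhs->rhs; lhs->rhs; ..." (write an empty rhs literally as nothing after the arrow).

  | bba => a
  | cbc
  | bcacccbabac
  | bbc => c

aa->; bb->; bcc->a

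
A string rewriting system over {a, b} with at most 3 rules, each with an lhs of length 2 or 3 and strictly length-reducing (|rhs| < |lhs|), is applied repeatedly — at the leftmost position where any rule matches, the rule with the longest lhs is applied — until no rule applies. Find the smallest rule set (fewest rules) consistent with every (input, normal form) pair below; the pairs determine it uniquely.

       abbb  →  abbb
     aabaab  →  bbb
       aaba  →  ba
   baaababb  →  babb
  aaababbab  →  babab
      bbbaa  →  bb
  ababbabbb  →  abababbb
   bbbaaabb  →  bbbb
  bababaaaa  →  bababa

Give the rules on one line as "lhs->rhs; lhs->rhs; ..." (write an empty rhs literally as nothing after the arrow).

  | abbb
  | aabaab => bbaab => baab => bbb
  | aaba => bba => ba
  | baaababb => bbbabb => bbabb => babb

aa->b; aaa->b; bba->ba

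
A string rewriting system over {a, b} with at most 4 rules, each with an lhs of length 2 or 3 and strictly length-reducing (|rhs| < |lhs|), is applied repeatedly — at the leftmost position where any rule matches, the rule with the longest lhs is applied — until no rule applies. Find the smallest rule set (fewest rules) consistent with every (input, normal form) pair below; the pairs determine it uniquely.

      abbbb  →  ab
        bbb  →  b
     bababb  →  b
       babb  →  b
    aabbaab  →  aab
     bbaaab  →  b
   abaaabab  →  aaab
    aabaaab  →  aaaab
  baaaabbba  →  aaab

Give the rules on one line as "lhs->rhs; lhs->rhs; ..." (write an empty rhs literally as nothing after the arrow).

  | abbbb => abbb => abb => ab
  | bbb => bb => b
  | bababb => babb => bb => b
  | babb => bb => b

ba->; bb->b; bba->bb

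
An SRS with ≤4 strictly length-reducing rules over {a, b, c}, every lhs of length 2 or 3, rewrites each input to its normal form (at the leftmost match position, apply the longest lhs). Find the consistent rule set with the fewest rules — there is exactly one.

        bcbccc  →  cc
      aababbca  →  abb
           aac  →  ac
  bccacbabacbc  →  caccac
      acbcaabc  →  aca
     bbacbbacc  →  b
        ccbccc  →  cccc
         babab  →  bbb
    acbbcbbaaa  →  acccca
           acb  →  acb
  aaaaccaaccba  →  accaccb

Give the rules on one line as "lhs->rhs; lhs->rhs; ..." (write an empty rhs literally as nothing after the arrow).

  | bcbccc => bccc => cc
  | aababbca => ababbca => abbbca => abba => abb
  | aac => ac
  | bccacbabacbc => cacbabacbc => cacbbacbc => caccacbc => caccac

aa->a; ba->b; bc->; cbb->cc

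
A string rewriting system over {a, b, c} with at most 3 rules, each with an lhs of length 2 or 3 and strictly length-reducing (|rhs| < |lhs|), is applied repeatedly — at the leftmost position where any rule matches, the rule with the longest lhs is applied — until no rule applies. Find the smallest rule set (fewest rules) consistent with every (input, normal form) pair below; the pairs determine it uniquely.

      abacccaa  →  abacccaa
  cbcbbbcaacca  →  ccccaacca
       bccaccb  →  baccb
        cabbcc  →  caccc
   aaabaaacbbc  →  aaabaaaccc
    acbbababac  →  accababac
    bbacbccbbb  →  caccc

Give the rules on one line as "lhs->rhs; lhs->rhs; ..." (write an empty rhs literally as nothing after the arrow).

bb->c; bc->b

  | abacccaa
  | cbcbbbcaacca => cbbbbcaacca => ccbbcaacca => ccccaacca
  | bccaccb => bcaccb => baccb
  | cabbcc => caccc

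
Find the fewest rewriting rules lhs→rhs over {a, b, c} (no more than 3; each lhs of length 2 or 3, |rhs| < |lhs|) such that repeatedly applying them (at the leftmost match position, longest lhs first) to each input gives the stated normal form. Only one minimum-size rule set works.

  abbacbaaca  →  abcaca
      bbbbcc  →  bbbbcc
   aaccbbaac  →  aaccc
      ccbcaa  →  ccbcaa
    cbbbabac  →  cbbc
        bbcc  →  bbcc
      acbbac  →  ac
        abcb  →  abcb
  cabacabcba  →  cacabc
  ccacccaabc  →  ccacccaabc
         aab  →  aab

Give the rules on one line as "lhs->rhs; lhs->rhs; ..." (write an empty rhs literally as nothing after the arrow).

  | abbacbaaca => abcbaaca => abcaca
  | bbbbcc
  | aaccbbaac => aaccbac => aaccc
  | ccbcaa

acb->a; ba->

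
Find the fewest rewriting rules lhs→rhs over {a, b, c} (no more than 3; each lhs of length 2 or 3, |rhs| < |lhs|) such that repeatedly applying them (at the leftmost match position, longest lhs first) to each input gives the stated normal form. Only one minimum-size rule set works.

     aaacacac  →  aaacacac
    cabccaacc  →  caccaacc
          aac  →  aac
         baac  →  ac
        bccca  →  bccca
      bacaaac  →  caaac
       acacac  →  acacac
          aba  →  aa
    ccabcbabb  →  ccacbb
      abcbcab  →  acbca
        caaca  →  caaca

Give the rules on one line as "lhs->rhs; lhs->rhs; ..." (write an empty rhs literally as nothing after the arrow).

  | aaacacac
  | cabccaacc => caccaacc
  | aac
  | baac => ac

ab->a; ba->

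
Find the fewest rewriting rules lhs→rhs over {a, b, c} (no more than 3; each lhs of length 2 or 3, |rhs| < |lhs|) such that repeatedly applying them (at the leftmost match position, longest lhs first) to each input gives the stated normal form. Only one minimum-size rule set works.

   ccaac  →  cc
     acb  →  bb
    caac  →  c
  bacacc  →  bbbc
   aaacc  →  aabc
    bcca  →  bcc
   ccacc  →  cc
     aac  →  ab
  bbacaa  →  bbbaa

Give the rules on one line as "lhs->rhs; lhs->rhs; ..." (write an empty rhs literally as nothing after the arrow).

  | ccaac => ccac => cca => cc
  | acb => bb
  | caac => cac => ca => c
  | bacacc => bbacc => bbbc

ac->b; ca->c; cac->ca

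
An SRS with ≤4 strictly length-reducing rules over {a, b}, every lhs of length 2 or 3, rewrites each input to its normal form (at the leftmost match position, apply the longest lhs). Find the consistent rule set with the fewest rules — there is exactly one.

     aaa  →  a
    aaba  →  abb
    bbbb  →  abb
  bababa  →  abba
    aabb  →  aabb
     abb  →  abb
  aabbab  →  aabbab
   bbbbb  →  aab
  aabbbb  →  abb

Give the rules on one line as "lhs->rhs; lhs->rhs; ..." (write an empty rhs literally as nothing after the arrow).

aaa->a; aba->bb; bbb->ab

  | aaa => a
  | aaba => abb
  | bbbb => abb
  | bababa => bbbba => abba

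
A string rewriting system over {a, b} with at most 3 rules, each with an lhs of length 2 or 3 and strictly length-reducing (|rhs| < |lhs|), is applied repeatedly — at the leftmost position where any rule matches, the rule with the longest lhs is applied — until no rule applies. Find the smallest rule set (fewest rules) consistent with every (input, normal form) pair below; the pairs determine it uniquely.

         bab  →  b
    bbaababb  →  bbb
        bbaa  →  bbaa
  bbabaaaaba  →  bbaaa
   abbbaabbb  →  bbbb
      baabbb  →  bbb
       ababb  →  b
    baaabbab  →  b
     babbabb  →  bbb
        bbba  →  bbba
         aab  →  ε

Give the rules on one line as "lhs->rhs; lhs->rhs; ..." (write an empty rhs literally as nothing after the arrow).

aab->; ab->

  | bab => b
  | bbaababb => bbabb => bbb
  | bbaa
  | bbabaaaaba => bbaaaaba => bbaaa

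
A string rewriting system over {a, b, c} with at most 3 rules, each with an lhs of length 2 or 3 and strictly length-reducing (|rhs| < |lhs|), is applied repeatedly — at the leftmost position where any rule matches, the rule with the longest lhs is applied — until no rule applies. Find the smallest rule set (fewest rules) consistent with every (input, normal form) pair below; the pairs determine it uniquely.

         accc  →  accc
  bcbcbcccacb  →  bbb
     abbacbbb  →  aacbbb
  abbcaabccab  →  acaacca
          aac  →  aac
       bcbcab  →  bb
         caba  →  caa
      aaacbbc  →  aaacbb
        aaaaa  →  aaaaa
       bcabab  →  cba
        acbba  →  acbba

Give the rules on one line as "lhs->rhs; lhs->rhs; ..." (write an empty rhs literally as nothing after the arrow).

ab->a; bc->b; bca->c

  | accc
  | bcbcbcccacb => bbcbcccacb => bbbcccacb => bbbccacb => bbbcacb => bbccb => bbcb => bbb
  | abbacbbb => abacbbb => aacbbb
  | abbcaabccab => abcaabccab => acaabccab => acaaccab => acaacca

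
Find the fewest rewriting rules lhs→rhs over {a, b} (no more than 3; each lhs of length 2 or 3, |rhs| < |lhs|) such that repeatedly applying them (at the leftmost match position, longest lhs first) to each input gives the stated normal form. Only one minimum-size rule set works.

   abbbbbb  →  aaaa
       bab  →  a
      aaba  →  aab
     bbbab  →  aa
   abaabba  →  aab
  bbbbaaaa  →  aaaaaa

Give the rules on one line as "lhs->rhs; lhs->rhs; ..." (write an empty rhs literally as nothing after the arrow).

ba->b; bb->a

  | abbbbbb => aabbbb => aaabb => aaaa
  | bab => bb => a
  | aaba => aab
  | bbbab => abab => abb => aa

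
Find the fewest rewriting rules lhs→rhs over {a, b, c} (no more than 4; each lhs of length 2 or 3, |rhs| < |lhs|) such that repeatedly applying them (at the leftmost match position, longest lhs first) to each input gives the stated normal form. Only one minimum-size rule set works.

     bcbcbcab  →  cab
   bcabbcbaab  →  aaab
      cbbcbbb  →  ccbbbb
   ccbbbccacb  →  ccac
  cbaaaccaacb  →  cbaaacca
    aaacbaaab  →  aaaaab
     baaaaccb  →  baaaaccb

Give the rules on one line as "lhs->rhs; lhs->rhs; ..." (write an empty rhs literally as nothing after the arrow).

  | bcbcbcab => acbcab => cab
  | bcabbcbaab => bcacbbaab => bcbaab => aaab
  | cbbcbbb => ccbbbb
  | ccbbbccacb => ccbcbcacb => ccacacb => ccac

acb->; bbc->cb; bcb->a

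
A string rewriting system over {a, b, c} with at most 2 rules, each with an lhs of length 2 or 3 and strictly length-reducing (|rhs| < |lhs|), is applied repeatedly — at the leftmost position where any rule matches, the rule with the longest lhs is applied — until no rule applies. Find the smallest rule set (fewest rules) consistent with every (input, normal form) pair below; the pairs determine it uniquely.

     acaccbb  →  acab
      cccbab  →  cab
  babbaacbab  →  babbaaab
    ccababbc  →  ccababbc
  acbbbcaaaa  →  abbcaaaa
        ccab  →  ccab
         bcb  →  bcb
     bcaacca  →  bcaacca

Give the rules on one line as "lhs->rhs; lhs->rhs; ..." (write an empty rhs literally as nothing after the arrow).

  | acaccbb => acab
  | cccbab => cab
  | babbaacbab => babbaaab
  | ccababbc

acb->a; ccb->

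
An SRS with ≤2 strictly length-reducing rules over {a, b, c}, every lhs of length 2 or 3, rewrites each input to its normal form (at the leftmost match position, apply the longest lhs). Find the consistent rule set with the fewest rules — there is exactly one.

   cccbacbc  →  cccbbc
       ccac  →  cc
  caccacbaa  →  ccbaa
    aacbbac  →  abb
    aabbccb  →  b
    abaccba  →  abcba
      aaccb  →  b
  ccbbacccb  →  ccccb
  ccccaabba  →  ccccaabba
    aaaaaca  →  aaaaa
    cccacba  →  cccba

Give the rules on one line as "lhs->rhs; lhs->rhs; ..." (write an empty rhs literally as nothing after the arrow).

  | cccbacbc => cccbbc
  | ccac => cc
  | caccacbaa => ccacbaa => ccbaa
  | aacbbac => abbac => abb

ac->; bcc->cc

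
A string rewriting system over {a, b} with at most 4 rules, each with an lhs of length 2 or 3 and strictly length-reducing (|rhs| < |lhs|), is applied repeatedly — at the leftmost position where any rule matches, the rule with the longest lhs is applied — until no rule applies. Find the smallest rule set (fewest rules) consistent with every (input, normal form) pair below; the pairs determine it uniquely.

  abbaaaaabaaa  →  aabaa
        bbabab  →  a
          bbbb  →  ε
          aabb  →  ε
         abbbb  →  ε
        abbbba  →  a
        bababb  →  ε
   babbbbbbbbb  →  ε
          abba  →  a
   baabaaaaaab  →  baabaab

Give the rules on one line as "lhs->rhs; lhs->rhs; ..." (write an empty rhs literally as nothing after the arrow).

  | abbaaaaabaaa => bbaaaaabaaa => aaaaabaaa => aaaabaaa => aaabaaa => aabaaa => aabaa
  | bbabab => abab => a
  | bbbb => bb => ε
  | aabb => abb => bb => ε

aaa->aa; abb->bb; bab->; bb->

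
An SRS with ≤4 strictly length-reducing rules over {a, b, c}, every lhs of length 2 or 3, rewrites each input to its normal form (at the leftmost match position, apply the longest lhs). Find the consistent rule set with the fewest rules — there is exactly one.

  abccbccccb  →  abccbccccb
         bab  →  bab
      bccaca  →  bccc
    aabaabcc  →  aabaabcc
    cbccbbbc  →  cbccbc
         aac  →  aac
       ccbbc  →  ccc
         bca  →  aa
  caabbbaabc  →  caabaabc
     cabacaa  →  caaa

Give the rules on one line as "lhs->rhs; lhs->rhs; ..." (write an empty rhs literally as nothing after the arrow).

aca->c; bb->; bca->aa

  | abccbccccb
  | bab
  | bccaca => bccc
  | aabaabcc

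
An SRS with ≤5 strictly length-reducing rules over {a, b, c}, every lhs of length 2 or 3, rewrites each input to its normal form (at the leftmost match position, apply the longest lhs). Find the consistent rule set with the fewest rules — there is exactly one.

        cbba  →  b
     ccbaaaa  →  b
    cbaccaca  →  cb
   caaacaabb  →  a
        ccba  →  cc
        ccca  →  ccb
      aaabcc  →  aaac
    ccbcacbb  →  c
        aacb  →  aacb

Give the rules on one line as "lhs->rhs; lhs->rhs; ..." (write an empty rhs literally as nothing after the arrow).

ba->; bb->; bc->; ca->b

  | cbba => ca => b
  | ccbaaaa => ccaaa => cbaa => ca => b
  | cbaccaca => cccaca => ccbca => cca => cb
  | caaacaabb => baacaabb => acaabb => ababb => abb => a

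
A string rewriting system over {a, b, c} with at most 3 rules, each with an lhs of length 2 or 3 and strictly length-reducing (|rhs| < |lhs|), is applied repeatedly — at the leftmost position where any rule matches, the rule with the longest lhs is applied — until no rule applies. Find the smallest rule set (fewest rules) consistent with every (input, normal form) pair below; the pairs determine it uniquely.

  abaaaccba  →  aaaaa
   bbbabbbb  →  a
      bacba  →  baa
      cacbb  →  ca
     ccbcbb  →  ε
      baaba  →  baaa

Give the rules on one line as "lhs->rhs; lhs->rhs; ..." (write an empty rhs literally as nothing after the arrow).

  | abaaaccba => aaaaccba => aaaacba => aaaaba => aaaaa
  | bbbabbbb => abbbb => abbb => abb => ab => a
  | bacba => baba => baa
  | cacbb => cabb => cab => ca

ab->a; bbb->; cb->b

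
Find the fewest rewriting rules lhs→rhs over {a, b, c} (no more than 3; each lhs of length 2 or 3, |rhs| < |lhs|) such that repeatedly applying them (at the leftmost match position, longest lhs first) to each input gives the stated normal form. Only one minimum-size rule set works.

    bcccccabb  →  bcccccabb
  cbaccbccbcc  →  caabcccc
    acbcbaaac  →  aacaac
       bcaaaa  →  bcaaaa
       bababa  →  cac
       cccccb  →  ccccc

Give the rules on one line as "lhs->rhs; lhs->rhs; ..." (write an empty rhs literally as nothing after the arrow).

acc->aa; ba->c; cb->c

  | bcccccabb
  | cbaccbccbcc => caccbccbcc => caabccbcc => caabcccc
  | acbcbaaac => accbaaac => aabaaac => aacaac
  | bcaaaa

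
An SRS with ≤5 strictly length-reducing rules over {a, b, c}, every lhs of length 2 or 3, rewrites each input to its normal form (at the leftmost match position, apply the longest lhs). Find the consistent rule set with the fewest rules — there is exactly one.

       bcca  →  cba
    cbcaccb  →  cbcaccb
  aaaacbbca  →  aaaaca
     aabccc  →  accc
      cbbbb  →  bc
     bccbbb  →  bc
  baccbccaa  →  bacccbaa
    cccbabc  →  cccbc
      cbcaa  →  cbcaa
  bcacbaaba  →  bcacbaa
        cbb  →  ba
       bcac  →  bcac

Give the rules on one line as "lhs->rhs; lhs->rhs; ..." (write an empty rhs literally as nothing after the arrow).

ab->; abb->c; bcc->cb; cbb->ba

  | bcca => cba
  | cbcaccb
  | aaaacbbca => aaaabaca => aaaaca
  | aabccc => accc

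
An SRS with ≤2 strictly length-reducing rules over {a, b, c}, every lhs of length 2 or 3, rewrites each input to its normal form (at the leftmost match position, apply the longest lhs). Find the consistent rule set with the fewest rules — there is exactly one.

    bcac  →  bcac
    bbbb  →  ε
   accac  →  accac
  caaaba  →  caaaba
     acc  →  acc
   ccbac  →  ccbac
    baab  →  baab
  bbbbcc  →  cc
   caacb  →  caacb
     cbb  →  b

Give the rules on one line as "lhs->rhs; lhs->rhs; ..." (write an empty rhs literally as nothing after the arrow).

  | bcac
  | bbbb => bb => ε
  | accac
  | caaaba

bb->; cbb->b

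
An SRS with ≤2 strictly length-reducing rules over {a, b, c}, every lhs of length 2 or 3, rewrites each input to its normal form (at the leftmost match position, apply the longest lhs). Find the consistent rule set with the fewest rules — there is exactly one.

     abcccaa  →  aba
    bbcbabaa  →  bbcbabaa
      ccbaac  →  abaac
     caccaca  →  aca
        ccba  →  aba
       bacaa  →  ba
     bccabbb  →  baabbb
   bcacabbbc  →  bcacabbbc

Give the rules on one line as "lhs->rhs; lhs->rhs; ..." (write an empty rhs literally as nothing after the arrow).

caa->; cc->a

  | abcccaa => abacaa => aba
  | bbcbabaa
  | ccbaac => abaac
  | caccaca => caaaca => aca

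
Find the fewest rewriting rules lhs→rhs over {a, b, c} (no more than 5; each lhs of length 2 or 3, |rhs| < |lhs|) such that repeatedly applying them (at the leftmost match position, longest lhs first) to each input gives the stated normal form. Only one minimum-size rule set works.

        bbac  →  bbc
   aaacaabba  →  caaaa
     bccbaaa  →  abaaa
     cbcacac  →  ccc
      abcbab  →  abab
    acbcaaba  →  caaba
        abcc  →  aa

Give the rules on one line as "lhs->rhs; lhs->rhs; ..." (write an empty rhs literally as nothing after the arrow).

  | bbac => bbc
  | aaacaabba => aacaabba => acaabba => caabba => caaaa
  | bccbaaa => abaaa
  | cbcacac => cacac => ccac => ccc

abb->aa; ac->c; bcc->a; cb->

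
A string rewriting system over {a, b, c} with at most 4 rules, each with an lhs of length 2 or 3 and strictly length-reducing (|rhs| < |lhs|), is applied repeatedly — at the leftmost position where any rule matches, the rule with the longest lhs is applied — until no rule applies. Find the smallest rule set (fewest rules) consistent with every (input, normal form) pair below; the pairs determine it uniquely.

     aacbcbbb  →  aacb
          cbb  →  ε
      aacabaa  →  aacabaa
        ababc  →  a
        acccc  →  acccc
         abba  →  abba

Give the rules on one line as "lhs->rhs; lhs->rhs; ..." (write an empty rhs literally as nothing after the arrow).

bac->; bc->c; cbb->

  | aacbcbbb => aaccbbb => aacb
  | cbb => ε
  | aacabaa
  | ababc => abac => a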